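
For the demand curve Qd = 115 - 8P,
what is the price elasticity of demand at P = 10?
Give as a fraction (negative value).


dQ/dP = -8
At P = 10: Q = 115 - 8*10 = 35
E = (dQ/dP)(P/Q) = (-8)(10/35) = -16/7

-16/7


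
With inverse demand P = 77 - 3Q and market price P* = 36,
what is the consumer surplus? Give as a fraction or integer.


Maximum willingness to pay (at Q=0): P_max = 77
Quantity demanded at P* = 36:
Q* = (77 - 36)/3 = 41/3
CS = (1/2) * Q* * (P_max - P*)
CS = (1/2) * 41/3 * (77 - 36)
CS = (1/2) * 41/3 * 41 = 1681/6

1681/6


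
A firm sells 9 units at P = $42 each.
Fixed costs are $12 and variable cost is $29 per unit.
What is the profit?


Total Revenue = P * Q = 42 * 9 = $378
Total Cost = FC + VC*Q = 12 + 29*9 = $273
Profit = TR - TC = 378 - 273 = $105

$105


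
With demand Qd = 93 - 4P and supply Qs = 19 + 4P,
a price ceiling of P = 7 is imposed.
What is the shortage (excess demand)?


At P = 7:
Qd = 93 - 4*7 = 65
Qs = 19 + 4*7 = 47
Shortage = Qd - Qs = 65 - 47 = 18

18


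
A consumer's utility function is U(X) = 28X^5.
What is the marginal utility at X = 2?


MU = dU/dX = 28*5*X^(5-1)
MU = 140*X^4
At X = 2:
MU = 140 * 2^4
MU = 140 * 16 = 2240

2240


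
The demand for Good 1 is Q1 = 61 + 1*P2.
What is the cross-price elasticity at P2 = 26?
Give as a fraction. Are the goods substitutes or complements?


dQ1/dP2 = 1
At P2 = 26: Q1 = 61 + 1*26 = 87
Exy = (dQ1/dP2)(P2/Q1) = 1 * 26 / 87 = 26/87
Since Exy > 0, the goods are substitutes.

26/87 (substitutes)


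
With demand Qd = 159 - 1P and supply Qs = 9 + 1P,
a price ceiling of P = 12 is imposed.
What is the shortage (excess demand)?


At P = 12:
Qd = 159 - 1*12 = 147
Qs = 9 + 1*12 = 21
Shortage = Qd - Qs = 147 - 21 = 126

126


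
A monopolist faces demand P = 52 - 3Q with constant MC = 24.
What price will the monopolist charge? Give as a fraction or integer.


MR = 52 - 6Q
Set MR = MC: 52 - 6Q = 24
Q* = 14/3
Substitute into demand:
P* = 52 - 3*14/3 = 38

38


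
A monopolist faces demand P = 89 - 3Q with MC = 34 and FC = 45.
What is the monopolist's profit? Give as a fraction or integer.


MR = MC: 89 - 6Q = 34
Q* = 55/6
P* = 89 - 3*55/6 = 123/2
Profit = (P* - MC)*Q* - FC
= (123/2 - 34)*55/6 - 45
= 55/2*55/6 - 45
= 3025/12 - 45 = 2485/12

2485/12


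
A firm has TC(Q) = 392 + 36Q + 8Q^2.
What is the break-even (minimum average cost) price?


AC(Q) = 392/Q + 36 + 8Q
To minimize: dAC/dQ = -392/Q^2 + 8 = 0
Q^2 = 392/8 = 49
Q* = 7
Min AC = 392/7 + 36 + 8*7
Min AC = 56 + 36 + 56 = 148

148


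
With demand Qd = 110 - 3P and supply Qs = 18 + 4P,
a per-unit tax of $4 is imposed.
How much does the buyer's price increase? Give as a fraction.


With a per-unit tax, the buyer's price increase depends on relative slopes.
Supply slope: d = 4, Demand slope: b = 3
Buyer's price increase = d * tax / (b + d)
= 4 * 4 / (3 + 4)
= 16 / 7 = 16/7

16/7


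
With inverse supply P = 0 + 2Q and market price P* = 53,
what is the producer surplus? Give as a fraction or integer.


Minimum supply price (at Q=0): P_min = 0
Quantity supplied at P* = 53:
Q* = (53 - 0)/2 = 53/2
PS = (1/2) * Q* * (P* - P_min)
PS = (1/2) * 53/2 * (53 - 0)
PS = (1/2) * 53/2 * 53 = 2809/4

2809/4


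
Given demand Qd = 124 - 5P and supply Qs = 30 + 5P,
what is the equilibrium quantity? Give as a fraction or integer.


First find equilibrium price:
124 - 5P = 30 + 5P
P* = 94/10 = 47/5
Then substitute into demand:
Q* = 124 - 5 * 47/5 = 77

77


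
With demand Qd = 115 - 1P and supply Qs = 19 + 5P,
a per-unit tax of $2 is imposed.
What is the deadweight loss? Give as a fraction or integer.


Pre-tax equilibrium quantity: Q* = 99
Post-tax equilibrium quantity: Q_tax = 292/3
Reduction in quantity: Q* - Q_tax = 5/3
DWL = (1/2) * tax * (Q* - Q_tax)
DWL = (1/2) * 2 * 5/3 = 5/3

5/3


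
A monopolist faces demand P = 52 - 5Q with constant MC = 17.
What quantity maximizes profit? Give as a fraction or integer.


TR = P*Q = (52 - 5Q)Q = 52Q - 5Q^2
MR = dTR/dQ = 52 - 10Q
Set MR = MC:
52 - 10Q = 17
35 = 10Q
Q* = 35/10 = 7/2

7/2


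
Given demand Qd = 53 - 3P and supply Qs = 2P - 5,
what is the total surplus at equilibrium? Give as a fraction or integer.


Find equilibrium: 53 - 3P = 2P - 5
53 + 5 = 5P
P* = 58/5 = 58/5
Q* = 2*58/5 - 5 = 91/5
Inverse demand: P = 53/3 - Q/3, so P_max = 53/3
Inverse supply: P = 5/2 + Q/2, so P_min = 5/2
CS = (1/2) * 91/5 * (53/3 - 58/5) = 8281/150
PS = (1/2) * 91/5 * (58/5 - 5/2) = 8281/100
TS = CS + PS = 8281/150 + 8281/100 = 8281/60

8281/60


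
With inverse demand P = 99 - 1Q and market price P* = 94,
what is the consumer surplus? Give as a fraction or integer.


Maximum willingness to pay (at Q=0): P_max = 99
Quantity demanded at P* = 94:
Q* = (99 - 94)/1 = 5
CS = (1/2) * Q* * (P_max - P*)
CS = (1/2) * 5 * (99 - 94)
CS = (1/2) * 5 * 5 = 25/2

25/2


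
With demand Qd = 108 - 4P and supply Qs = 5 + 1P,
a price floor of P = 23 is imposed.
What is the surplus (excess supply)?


At P = 23:
Qd = 108 - 4*23 = 16
Qs = 5 + 1*23 = 28
Surplus = Qs - Qd = 28 - 16 = 12

12


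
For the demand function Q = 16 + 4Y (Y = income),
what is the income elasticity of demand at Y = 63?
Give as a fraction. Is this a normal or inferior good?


dQ/dY = 4
At Y = 63: Q = 16 + 4*63 = 268
Ey = (dQ/dY)(Y/Q) = 4 * 63 / 268 = 63/67
Since Ey > 0, this is a normal good.

63/67 (normal good)


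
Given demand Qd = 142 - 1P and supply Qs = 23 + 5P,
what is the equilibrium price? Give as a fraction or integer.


At equilibrium, Qd = Qs.
142 - 1P = 23 + 5P
142 - 23 = 1P + 5P
119 = 6P
P* = 119/6 = 119/6

119/6


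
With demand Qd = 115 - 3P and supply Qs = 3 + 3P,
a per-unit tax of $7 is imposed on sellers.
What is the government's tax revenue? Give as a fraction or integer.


With tax on sellers, new supply: Qs' = 3 + 3(P - 7)
= 3P - 18
New equilibrium quantity:
Q_new = 97/2
Tax revenue = tax * Q_new = 7 * 97/2 = 679/2

679/2


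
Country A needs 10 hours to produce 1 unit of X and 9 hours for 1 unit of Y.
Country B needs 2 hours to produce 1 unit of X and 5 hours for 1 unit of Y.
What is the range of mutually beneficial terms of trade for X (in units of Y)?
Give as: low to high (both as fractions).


Opportunity cost of X for Country A = hours_X / hours_Y = 10/9 = 10/9 units of Y
Opportunity cost of X for Country B = hours_X / hours_Y = 2/5 = 2/5 units of Y
Terms of trade must be between the two opportunity costs.
Range: 2/5 to 10/9

2/5 to 10/9


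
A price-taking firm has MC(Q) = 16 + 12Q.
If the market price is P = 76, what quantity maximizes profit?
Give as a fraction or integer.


In perfect competition, profit is maximized where P = MC.
76 = 16 + 12Q
60 = 12Q
Q* = 60/12 = 5

5


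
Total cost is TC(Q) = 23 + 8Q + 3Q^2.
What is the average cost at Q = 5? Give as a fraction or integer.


TC(5) = 23 + 8*5 + 3*5^2
TC(5) = 23 + 40 + 75 = 138
AC = TC/Q = 138/5 = 138/5

138/5


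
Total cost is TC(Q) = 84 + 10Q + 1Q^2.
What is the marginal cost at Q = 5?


MC = dTC/dQ = 10 + 2*1*Q
At Q = 5:
MC = 10 + 2*5
MC = 10 + 10 = 20

20


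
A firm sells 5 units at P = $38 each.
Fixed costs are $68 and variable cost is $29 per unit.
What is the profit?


Total Revenue = P * Q = 38 * 5 = $190
Total Cost = FC + VC*Q = 68 + 29*5 = $213
Profit = TR - TC = 190 - 213 = $-23

$-23


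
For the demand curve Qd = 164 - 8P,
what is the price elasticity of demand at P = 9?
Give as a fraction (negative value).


dQ/dP = -8
At P = 9: Q = 164 - 8*9 = 92
E = (dQ/dP)(P/Q) = (-8)(9/92) = -18/23

-18/23


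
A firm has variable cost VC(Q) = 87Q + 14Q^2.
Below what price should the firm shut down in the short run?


AVC(Q) = VC(Q)/Q = 87 + 14Q
AVC is increasing in Q, so minimum AVC is at Q -> 0+.
Min AVC = 87
The firm should shut down if P < 87.

87


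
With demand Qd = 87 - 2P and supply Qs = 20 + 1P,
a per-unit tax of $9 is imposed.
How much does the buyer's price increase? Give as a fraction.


With a per-unit tax, the buyer's price increase depends on relative slopes.
Supply slope: d = 1, Demand slope: b = 2
Buyer's price increase = d * tax / (b + d)
= 1 * 9 / (2 + 1)
= 9 / 3 = 3

3


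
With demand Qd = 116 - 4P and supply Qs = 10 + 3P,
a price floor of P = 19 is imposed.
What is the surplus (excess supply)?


At P = 19:
Qd = 116 - 4*19 = 40
Qs = 10 + 3*19 = 67
Surplus = Qs - Qd = 67 - 40 = 27

27


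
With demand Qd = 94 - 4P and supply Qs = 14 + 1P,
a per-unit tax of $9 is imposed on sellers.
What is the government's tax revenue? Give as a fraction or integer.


With tax on sellers, new supply: Qs' = 14 + 1(P - 9)
= 5 + 1P
New equilibrium quantity:
Q_new = 114/5
Tax revenue = tax * Q_new = 9 * 114/5 = 1026/5

1026/5


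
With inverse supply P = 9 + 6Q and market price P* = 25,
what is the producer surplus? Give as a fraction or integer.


Minimum supply price (at Q=0): P_min = 9
Quantity supplied at P* = 25:
Q* = (25 - 9)/6 = 8/3
PS = (1/2) * Q* * (P* - P_min)
PS = (1/2) * 8/3 * (25 - 9)
PS = (1/2) * 8/3 * 16 = 64/3

64/3


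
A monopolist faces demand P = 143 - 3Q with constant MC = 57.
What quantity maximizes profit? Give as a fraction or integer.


TR = P*Q = (143 - 3Q)Q = 143Q - 3Q^2
MR = dTR/dQ = 143 - 6Q
Set MR = MC:
143 - 6Q = 57
86 = 6Q
Q* = 86/6 = 43/3

43/3


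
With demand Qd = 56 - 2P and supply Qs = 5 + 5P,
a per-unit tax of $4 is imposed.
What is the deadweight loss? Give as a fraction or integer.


Pre-tax equilibrium quantity: Q* = 290/7
Post-tax equilibrium quantity: Q_tax = 250/7
Reduction in quantity: Q* - Q_tax = 40/7
DWL = (1/2) * tax * (Q* - Q_tax)
DWL = (1/2) * 4 * 40/7 = 80/7

80/7


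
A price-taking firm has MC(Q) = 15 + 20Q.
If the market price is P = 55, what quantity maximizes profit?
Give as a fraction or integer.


In perfect competition, profit is maximized where P = MC.
55 = 15 + 20Q
40 = 20Q
Q* = 40/20 = 2

2


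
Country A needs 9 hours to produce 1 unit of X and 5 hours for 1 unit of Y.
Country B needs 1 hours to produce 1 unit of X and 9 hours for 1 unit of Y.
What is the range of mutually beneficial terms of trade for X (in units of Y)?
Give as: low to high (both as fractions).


Opportunity cost of X for Country A = hours_X / hours_Y = 9/5 = 9/5 units of Y
Opportunity cost of X for Country B = hours_X / hours_Y = 1/9 = 1/9 units of Y
Terms of trade must be between the two opportunity costs.
Range: 1/9 to 9/5

1/9 to 9/5


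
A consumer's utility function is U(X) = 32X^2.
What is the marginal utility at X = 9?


MU = dU/dX = 32*2*X^(2-1)
MU = 64*X^1
At X = 9:
MU = 64 * 9^1
MU = 64 * 9 = 576

576


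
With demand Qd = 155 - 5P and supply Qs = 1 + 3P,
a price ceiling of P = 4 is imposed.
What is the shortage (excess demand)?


At P = 4:
Qd = 155 - 5*4 = 135
Qs = 1 + 3*4 = 13
Shortage = Qd - Qs = 135 - 13 = 122

122


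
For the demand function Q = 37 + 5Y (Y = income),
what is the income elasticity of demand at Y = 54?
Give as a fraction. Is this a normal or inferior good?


dQ/dY = 5
At Y = 54: Q = 37 + 5*54 = 307
Ey = (dQ/dY)(Y/Q) = 5 * 54 / 307 = 270/307
Since Ey > 0, this is a normal good.

270/307 (normal good)


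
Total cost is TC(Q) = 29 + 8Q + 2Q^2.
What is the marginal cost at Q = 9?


MC = dTC/dQ = 8 + 2*2*Q
At Q = 9:
MC = 8 + 4*9
MC = 8 + 36 = 44

44


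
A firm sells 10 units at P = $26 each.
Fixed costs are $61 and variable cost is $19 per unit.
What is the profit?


Total Revenue = P * Q = 26 * 10 = $260
Total Cost = FC + VC*Q = 61 + 19*10 = $251
Profit = TR - TC = 260 - 251 = $9

$9


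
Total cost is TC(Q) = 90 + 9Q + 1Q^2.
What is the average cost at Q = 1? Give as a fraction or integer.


TC(1) = 90 + 9*1 + 1*1^2
TC(1) = 90 + 9 + 1 = 100
AC = TC/Q = 100/1 = 100

100


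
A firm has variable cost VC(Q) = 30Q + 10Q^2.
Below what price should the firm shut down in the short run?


AVC(Q) = VC(Q)/Q = 30 + 10Q
AVC is increasing in Q, so minimum AVC is at Q -> 0+.
Min AVC = 30
The firm should shut down if P < 30.

30


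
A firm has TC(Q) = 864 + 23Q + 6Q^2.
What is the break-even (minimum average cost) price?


AC(Q) = 864/Q + 23 + 6Q
To minimize: dAC/dQ = -864/Q^2 + 6 = 0
Q^2 = 864/6 = 144
Q* = 12
Min AC = 864/12 + 23 + 6*12
Min AC = 72 + 23 + 72 = 167

167


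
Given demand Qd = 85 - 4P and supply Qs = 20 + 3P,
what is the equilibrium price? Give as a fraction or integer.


At equilibrium, Qd = Qs.
85 - 4P = 20 + 3P
85 - 20 = 4P + 3P
65 = 7P
P* = 65/7 = 65/7

65/7


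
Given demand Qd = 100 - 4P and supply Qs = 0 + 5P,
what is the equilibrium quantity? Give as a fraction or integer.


First find equilibrium price:
100 - 4P = 0 + 5P
P* = 100/9 = 100/9
Then substitute into demand:
Q* = 100 - 4 * 100/9 = 500/9

500/9


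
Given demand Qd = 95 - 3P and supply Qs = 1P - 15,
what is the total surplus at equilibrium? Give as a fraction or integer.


Find equilibrium: 95 - 3P = 1P - 15
95 + 15 = 4P
P* = 110/4 = 55/2
Q* = 1*55/2 - 15 = 25/2
Inverse demand: P = 95/3 - Q/3, so P_max = 95/3
Inverse supply: P = 15 + Q/1, so P_min = 15
CS = (1/2) * 25/2 * (95/3 - 55/2) = 625/24
PS = (1/2) * 25/2 * (55/2 - 15) = 625/8
TS = CS + PS = 625/24 + 625/8 = 625/6

625/6


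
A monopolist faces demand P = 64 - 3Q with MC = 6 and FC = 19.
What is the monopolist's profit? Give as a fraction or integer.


MR = MC: 64 - 6Q = 6
Q* = 29/3
P* = 64 - 3*29/3 = 35
Profit = (P* - MC)*Q* - FC
= (35 - 6)*29/3 - 19
= 29*29/3 - 19
= 841/3 - 19 = 784/3

784/3


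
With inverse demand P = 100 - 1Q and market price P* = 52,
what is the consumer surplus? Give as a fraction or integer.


Maximum willingness to pay (at Q=0): P_max = 100
Quantity demanded at P* = 52:
Q* = (100 - 52)/1 = 48
CS = (1/2) * Q* * (P_max - P*)
CS = (1/2) * 48 * (100 - 52)
CS = (1/2) * 48 * 48 = 1152

1152


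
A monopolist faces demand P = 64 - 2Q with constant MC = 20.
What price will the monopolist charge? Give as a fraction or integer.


MR = 64 - 4Q
Set MR = MC: 64 - 4Q = 20
Q* = 11
Substitute into demand:
P* = 64 - 2*11 = 42

42


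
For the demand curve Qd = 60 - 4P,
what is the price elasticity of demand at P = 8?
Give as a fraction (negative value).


dQ/dP = -4
At P = 8: Q = 60 - 4*8 = 28
E = (dQ/dP)(P/Q) = (-4)(8/28) = -8/7

-8/7


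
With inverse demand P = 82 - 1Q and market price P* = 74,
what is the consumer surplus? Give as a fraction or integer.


Maximum willingness to pay (at Q=0): P_max = 82
Quantity demanded at P* = 74:
Q* = (82 - 74)/1 = 8
CS = (1/2) * Q* * (P_max - P*)
CS = (1/2) * 8 * (82 - 74)
CS = (1/2) * 8 * 8 = 32

32


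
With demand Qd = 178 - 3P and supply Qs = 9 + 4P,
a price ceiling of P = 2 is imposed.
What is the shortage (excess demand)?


At P = 2:
Qd = 178 - 3*2 = 172
Qs = 9 + 4*2 = 17
Shortage = Qd - Qs = 172 - 17 = 155

155


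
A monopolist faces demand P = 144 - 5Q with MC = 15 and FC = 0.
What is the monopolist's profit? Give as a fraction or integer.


MR = MC: 144 - 10Q = 15
Q* = 129/10
P* = 144 - 5*129/10 = 159/2
Profit = (P* - MC)*Q* - FC
= (159/2 - 15)*129/10 - 0
= 129/2*129/10 - 0
= 16641/20 - 0 = 16641/20

16641/20


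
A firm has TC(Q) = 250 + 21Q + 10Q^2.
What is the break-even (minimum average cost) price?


AC(Q) = 250/Q + 21 + 10Q
To minimize: dAC/dQ = -250/Q^2 + 10 = 0
Q^2 = 250/10 = 25
Q* = 5
Min AC = 250/5 + 21 + 10*5
Min AC = 50 + 21 + 50 = 121

121


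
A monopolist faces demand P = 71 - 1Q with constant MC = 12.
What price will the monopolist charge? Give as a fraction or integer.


MR = 71 - 2Q
Set MR = MC: 71 - 2Q = 12
Q* = 59/2
Substitute into demand:
P* = 71 - 1*59/2 = 83/2

83/2


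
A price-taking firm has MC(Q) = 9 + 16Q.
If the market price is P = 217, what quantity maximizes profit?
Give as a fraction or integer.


In perfect competition, profit is maximized where P = MC.
217 = 9 + 16Q
208 = 16Q
Q* = 208/16 = 13

13


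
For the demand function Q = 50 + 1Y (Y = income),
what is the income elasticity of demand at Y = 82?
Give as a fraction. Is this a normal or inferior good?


dQ/dY = 1
At Y = 82: Q = 50 + 1*82 = 132
Ey = (dQ/dY)(Y/Q) = 1 * 82 / 132 = 41/66
Since Ey > 0, this is a normal good.

41/66 (normal good)


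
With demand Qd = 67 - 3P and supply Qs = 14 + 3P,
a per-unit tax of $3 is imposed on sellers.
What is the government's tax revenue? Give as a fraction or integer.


With tax on sellers, new supply: Qs' = 14 + 3(P - 3)
= 5 + 3P
New equilibrium quantity:
Q_new = 36
Tax revenue = tax * Q_new = 3 * 36 = 108

108


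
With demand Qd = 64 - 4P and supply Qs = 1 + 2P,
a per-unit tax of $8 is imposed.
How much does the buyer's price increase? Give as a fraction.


With a per-unit tax, the buyer's price increase depends on relative slopes.
Supply slope: d = 2, Demand slope: b = 4
Buyer's price increase = d * tax / (b + d)
= 2 * 8 / (4 + 2)
= 16 / 6 = 8/3

8/3


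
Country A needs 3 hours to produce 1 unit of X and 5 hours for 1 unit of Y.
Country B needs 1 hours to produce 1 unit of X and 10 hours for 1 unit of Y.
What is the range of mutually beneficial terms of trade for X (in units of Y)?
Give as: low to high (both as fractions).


Opportunity cost of X for Country A = hours_X / hours_Y = 3/5 = 3/5 units of Y
Opportunity cost of X for Country B = hours_X / hours_Y = 1/10 = 1/10 units of Y
Terms of trade must be between the two opportunity costs.
Range: 1/10 to 3/5

1/10 to 3/5


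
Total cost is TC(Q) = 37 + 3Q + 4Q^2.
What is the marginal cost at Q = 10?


MC = dTC/dQ = 3 + 2*4*Q
At Q = 10:
MC = 3 + 8*10
MC = 3 + 80 = 83

83


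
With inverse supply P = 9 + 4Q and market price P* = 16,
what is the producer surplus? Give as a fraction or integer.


Minimum supply price (at Q=0): P_min = 9
Quantity supplied at P* = 16:
Q* = (16 - 9)/4 = 7/4
PS = (1/2) * Q* * (P* - P_min)
PS = (1/2) * 7/4 * (16 - 9)
PS = (1/2) * 7/4 * 7 = 49/8

49/8


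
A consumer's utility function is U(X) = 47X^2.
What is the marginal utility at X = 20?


MU = dU/dX = 47*2*X^(2-1)
MU = 94*X^1
At X = 20:
MU = 94 * 20^1
MU = 94 * 20 = 1880

1880


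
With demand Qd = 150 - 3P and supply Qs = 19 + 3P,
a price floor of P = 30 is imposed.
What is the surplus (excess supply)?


At P = 30:
Qd = 150 - 3*30 = 60
Qs = 19 + 3*30 = 109
Surplus = Qs - Qd = 109 - 60 = 49

49


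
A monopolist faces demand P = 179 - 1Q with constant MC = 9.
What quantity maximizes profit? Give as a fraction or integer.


TR = P*Q = (179 - 1Q)Q = 179Q - 1Q^2
MR = dTR/dQ = 179 - 2Q
Set MR = MC:
179 - 2Q = 9
170 = 2Q
Q* = 170/2 = 85

85


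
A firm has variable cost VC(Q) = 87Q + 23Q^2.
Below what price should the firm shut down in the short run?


AVC(Q) = VC(Q)/Q = 87 + 23Q
AVC is increasing in Q, so minimum AVC is at Q -> 0+.
Min AVC = 87
The firm should shut down if P < 87.

87


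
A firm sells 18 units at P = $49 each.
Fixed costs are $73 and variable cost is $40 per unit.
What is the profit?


Total Revenue = P * Q = 49 * 18 = $882
Total Cost = FC + VC*Q = 73 + 40*18 = $793
Profit = TR - TC = 882 - 793 = $89

$89


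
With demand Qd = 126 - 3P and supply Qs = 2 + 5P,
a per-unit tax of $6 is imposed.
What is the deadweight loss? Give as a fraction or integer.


Pre-tax equilibrium quantity: Q* = 159/2
Post-tax equilibrium quantity: Q_tax = 273/4
Reduction in quantity: Q* - Q_tax = 45/4
DWL = (1/2) * tax * (Q* - Q_tax)
DWL = (1/2) * 6 * 45/4 = 135/4

135/4


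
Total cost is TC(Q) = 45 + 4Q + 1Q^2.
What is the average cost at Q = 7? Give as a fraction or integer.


TC(7) = 45 + 4*7 + 1*7^2
TC(7) = 45 + 28 + 49 = 122
AC = TC/Q = 122/7 = 122/7

122/7


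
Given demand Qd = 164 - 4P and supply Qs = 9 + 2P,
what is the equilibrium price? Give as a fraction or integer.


At equilibrium, Qd = Qs.
164 - 4P = 9 + 2P
164 - 9 = 4P + 2P
155 = 6P
P* = 155/6 = 155/6

155/6


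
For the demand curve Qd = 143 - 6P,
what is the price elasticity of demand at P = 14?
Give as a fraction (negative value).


dQ/dP = -6
At P = 14: Q = 143 - 6*14 = 59
E = (dQ/dP)(P/Q) = (-6)(14/59) = -84/59

-84/59


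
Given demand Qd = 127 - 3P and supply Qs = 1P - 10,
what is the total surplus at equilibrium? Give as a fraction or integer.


Find equilibrium: 127 - 3P = 1P - 10
127 + 10 = 4P
P* = 137/4 = 137/4
Q* = 1*137/4 - 10 = 97/4
Inverse demand: P = 127/3 - Q/3, so P_max = 127/3
Inverse supply: P = 10 + Q/1, so P_min = 10
CS = (1/2) * 97/4 * (127/3 - 137/4) = 9409/96
PS = (1/2) * 97/4 * (137/4 - 10) = 9409/32
TS = CS + PS = 9409/96 + 9409/32 = 9409/24

9409/24


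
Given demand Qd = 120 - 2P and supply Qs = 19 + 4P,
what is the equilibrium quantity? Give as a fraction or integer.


First find equilibrium price:
120 - 2P = 19 + 4P
P* = 101/6 = 101/6
Then substitute into demand:
Q* = 120 - 2 * 101/6 = 259/3

259/3


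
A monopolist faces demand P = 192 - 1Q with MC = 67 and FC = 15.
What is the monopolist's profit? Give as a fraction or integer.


MR = MC: 192 - 2Q = 67
Q* = 125/2
P* = 192 - 1*125/2 = 259/2
Profit = (P* - MC)*Q* - FC
= (259/2 - 67)*125/2 - 15
= 125/2*125/2 - 15
= 15625/4 - 15 = 15565/4

15565/4


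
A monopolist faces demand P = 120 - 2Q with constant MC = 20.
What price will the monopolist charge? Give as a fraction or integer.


MR = 120 - 4Q
Set MR = MC: 120 - 4Q = 20
Q* = 25
Substitute into demand:
P* = 120 - 2*25 = 70

70


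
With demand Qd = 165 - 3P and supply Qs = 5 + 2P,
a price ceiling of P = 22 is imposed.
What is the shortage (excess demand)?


At P = 22:
Qd = 165 - 3*22 = 99
Qs = 5 + 2*22 = 49
Shortage = Qd - Qs = 99 - 49 = 50

50


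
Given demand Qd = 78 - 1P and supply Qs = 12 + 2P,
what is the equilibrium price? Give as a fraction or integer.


At equilibrium, Qd = Qs.
78 - 1P = 12 + 2P
78 - 12 = 1P + 2P
66 = 3P
P* = 66/3 = 22

22


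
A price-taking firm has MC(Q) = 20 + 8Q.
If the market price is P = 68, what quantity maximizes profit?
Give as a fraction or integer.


In perfect competition, profit is maximized where P = MC.
68 = 20 + 8Q
48 = 8Q
Q* = 48/8 = 6

6


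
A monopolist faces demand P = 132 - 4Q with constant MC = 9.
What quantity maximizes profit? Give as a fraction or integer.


TR = P*Q = (132 - 4Q)Q = 132Q - 4Q^2
MR = dTR/dQ = 132 - 8Q
Set MR = MC:
132 - 8Q = 9
123 = 8Q
Q* = 123/8 = 123/8

123/8


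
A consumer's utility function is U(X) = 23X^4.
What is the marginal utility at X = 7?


MU = dU/dX = 23*4*X^(4-1)
MU = 92*X^3
At X = 7:
MU = 92 * 7^3
MU = 92 * 343 = 31556

31556


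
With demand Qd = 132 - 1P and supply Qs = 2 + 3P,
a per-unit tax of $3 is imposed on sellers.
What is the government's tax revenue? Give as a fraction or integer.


With tax on sellers, new supply: Qs' = 2 + 3(P - 3)
= 3P - 7
New equilibrium quantity:
Q_new = 389/4
Tax revenue = tax * Q_new = 3 * 389/4 = 1167/4

1167/4


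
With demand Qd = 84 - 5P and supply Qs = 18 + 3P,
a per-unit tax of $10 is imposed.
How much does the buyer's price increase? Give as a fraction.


With a per-unit tax, the buyer's price increase depends on relative slopes.
Supply slope: d = 3, Demand slope: b = 5
Buyer's price increase = d * tax / (b + d)
= 3 * 10 / (5 + 3)
= 30 / 8 = 15/4

15/4


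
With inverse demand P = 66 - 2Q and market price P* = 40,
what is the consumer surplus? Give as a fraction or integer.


Maximum willingness to pay (at Q=0): P_max = 66
Quantity demanded at P* = 40:
Q* = (66 - 40)/2 = 13
CS = (1/2) * Q* * (P_max - P*)
CS = (1/2) * 13 * (66 - 40)
CS = (1/2) * 13 * 26 = 169

169


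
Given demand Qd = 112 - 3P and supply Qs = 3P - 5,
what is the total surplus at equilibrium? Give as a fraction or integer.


Find equilibrium: 112 - 3P = 3P - 5
112 + 5 = 6P
P* = 117/6 = 39/2
Q* = 3*39/2 - 5 = 107/2
Inverse demand: P = 112/3 - Q/3, so P_max = 112/3
Inverse supply: P = 5/3 + Q/3, so P_min = 5/3
CS = (1/2) * 107/2 * (112/3 - 39/2) = 11449/24
PS = (1/2) * 107/2 * (39/2 - 5/3) = 11449/24
TS = CS + PS = 11449/24 + 11449/24 = 11449/12

11449/12


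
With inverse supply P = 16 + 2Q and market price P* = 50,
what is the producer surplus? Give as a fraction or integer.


Minimum supply price (at Q=0): P_min = 16
Quantity supplied at P* = 50:
Q* = (50 - 16)/2 = 17
PS = (1/2) * Q* * (P* - P_min)
PS = (1/2) * 17 * (50 - 16)
PS = (1/2) * 17 * 34 = 289

289


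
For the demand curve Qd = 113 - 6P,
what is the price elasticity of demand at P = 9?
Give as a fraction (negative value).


dQ/dP = -6
At P = 9: Q = 113 - 6*9 = 59
E = (dQ/dP)(P/Q) = (-6)(9/59) = -54/59

-54/59


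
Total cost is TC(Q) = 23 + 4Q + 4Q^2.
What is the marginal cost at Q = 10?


MC = dTC/dQ = 4 + 2*4*Q
At Q = 10:
MC = 4 + 8*10
MC = 4 + 80 = 84

84


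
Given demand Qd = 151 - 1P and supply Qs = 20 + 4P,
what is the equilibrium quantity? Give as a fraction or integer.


First find equilibrium price:
151 - 1P = 20 + 4P
P* = 131/5 = 131/5
Then substitute into demand:
Q* = 151 - 1 * 131/5 = 624/5

624/5


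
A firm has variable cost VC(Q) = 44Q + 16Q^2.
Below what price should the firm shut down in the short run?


AVC(Q) = VC(Q)/Q = 44 + 16Q
AVC is increasing in Q, so minimum AVC is at Q -> 0+.
Min AVC = 44
The firm should shut down if P < 44.

44


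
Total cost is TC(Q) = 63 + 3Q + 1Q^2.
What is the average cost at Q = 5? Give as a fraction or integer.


TC(5) = 63 + 3*5 + 1*5^2
TC(5) = 63 + 15 + 25 = 103
AC = TC/Q = 103/5 = 103/5

103/5


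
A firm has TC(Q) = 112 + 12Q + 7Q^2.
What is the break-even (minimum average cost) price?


AC(Q) = 112/Q + 12 + 7Q
To minimize: dAC/dQ = -112/Q^2 + 7 = 0
Q^2 = 112/7 = 16
Q* = 4
Min AC = 112/4 + 12 + 7*4
Min AC = 28 + 12 + 28 = 68

68


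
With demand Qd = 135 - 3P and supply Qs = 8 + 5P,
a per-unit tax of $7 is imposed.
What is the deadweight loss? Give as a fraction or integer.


Pre-tax equilibrium quantity: Q* = 699/8
Post-tax equilibrium quantity: Q_tax = 297/4
Reduction in quantity: Q* - Q_tax = 105/8
DWL = (1/2) * tax * (Q* - Q_tax)
DWL = (1/2) * 7 * 105/8 = 735/16

735/16


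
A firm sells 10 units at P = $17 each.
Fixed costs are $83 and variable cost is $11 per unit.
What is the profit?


Total Revenue = P * Q = 17 * 10 = $170
Total Cost = FC + VC*Q = 83 + 11*10 = $193
Profit = TR - TC = 170 - 193 = $-23

$-23


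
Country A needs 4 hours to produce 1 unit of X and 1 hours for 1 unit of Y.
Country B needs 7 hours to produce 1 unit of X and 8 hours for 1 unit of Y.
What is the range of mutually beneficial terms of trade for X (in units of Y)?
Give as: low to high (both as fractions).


Opportunity cost of X for Country A = hours_X / hours_Y = 4/1 = 4 units of Y
Opportunity cost of X for Country B = hours_X / hours_Y = 7/8 = 7/8 units of Y
Terms of trade must be between the two opportunity costs.
Range: 7/8 to 4

7/8 to 4


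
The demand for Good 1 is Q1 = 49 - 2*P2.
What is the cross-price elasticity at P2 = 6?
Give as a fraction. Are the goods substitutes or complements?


dQ1/dP2 = -2
At P2 = 6: Q1 = 49 - 2*6 = 37
Exy = (dQ1/dP2)(P2/Q1) = -2 * 6 / 37 = -12/37
Since Exy < 0, the goods are complements.

-12/37 (complements)


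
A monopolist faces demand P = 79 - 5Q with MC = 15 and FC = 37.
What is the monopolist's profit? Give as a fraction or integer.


MR = MC: 79 - 10Q = 15
Q* = 32/5
P* = 79 - 5*32/5 = 47
Profit = (P* - MC)*Q* - FC
= (47 - 15)*32/5 - 37
= 32*32/5 - 37
= 1024/5 - 37 = 839/5

839/5


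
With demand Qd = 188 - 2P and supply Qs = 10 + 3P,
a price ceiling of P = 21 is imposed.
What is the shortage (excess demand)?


At P = 21:
Qd = 188 - 2*21 = 146
Qs = 10 + 3*21 = 73
Shortage = Qd - Qs = 146 - 73 = 73

73


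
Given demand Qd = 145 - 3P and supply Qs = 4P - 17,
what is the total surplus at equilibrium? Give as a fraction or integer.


Find equilibrium: 145 - 3P = 4P - 17
145 + 17 = 7P
P* = 162/7 = 162/7
Q* = 4*162/7 - 17 = 529/7
Inverse demand: P = 145/3 - Q/3, so P_max = 145/3
Inverse supply: P = 17/4 + Q/4, so P_min = 17/4
CS = (1/2) * 529/7 * (145/3 - 162/7) = 279841/294
PS = (1/2) * 529/7 * (162/7 - 17/4) = 279841/392
TS = CS + PS = 279841/294 + 279841/392 = 279841/168

279841/168


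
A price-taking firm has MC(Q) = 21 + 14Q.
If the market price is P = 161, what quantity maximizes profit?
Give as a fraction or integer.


In perfect competition, profit is maximized where P = MC.
161 = 21 + 14Q
140 = 14Q
Q* = 140/14 = 10

10


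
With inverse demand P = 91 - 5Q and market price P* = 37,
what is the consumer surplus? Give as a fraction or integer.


Maximum willingness to pay (at Q=0): P_max = 91
Quantity demanded at P* = 37:
Q* = (91 - 37)/5 = 54/5
CS = (1/2) * Q* * (P_max - P*)
CS = (1/2) * 54/5 * (91 - 37)
CS = (1/2) * 54/5 * 54 = 1458/5

1458/5


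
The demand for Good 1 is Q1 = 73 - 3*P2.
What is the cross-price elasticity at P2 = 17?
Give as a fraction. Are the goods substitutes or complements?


dQ1/dP2 = -3
At P2 = 17: Q1 = 73 - 3*17 = 22
Exy = (dQ1/dP2)(P2/Q1) = -3 * 17 / 22 = -51/22
Since Exy < 0, the goods are complements.

-51/22 (complements)


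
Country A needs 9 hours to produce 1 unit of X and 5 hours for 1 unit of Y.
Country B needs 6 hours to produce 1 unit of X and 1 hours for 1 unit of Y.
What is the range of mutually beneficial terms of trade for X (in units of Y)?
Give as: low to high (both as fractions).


Opportunity cost of X for Country A = hours_X / hours_Y = 9/5 = 9/5 units of Y
Opportunity cost of X for Country B = hours_X / hours_Y = 6/1 = 6 units of Y
Terms of trade must be between the two opportunity costs.
Range: 9/5 to 6

9/5 to 6


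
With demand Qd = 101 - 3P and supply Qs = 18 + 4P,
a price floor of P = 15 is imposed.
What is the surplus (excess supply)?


At P = 15:
Qd = 101 - 3*15 = 56
Qs = 18 + 4*15 = 78
Surplus = Qs - Qd = 78 - 56 = 22

22


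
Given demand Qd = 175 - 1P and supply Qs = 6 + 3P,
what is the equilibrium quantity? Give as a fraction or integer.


First find equilibrium price:
175 - 1P = 6 + 3P
P* = 169/4 = 169/4
Then substitute into demand:
Q* = 175 - 1 * 169/4 = 531/4

531/4


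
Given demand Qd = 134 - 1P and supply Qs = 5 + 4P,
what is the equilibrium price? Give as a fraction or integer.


At equilibrium, Qd = Qs.
134 - 1P = 5 + 4P
134 - 5 = 1P + 4P
129 = 5P
P* = 129/5 = 129/5

129/5


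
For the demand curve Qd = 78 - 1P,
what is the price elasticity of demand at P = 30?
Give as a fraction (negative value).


dQ/dP = -1
At P = 30: Q = 78 - 1*30 = 48
E = (dQ/dP)(P/Q) = (-1)(30/48) = -5/8

-5/8


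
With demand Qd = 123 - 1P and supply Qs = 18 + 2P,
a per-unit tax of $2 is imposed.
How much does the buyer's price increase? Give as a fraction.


With a per-unit tax, the buyer's price increase depends on relative slopes.
Supply slope: d = 2, Demand slope: b = 1
Buyer's price increase = d * tax / (b + d)
= 2 * 2 / (1 + 2)
= 4 / 3 = 4/3

4/3


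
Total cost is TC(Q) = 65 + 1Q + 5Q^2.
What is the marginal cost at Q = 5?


MC = dTC/dQ = 1 + 2*5*Q
At Q = 5:
MC = 1 + 10*5
MC = 1 + 50 = 51

51


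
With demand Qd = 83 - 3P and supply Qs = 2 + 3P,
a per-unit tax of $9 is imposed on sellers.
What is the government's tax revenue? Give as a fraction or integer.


With tax on sellers, new supply: Qs' = 2 + 3(P - 9)
= 3P - 25
New equilibrium quantity:
Q_new = 29
Tax revenue = tax * Q_new = 9 * 29 = 261

261


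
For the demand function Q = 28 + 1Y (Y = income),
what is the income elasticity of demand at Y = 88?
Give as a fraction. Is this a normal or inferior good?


dQ/dY = 1
At Y = 88: Q = 28 + 1*88 = 116
Ey = (dQ/dY)(Y/Q) = 1 * 88 / 116 = 22/29
Since Ey > 0, this is a normal good.

22/29 (normal good)


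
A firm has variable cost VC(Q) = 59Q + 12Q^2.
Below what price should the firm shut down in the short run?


AVC(Q) = VC(Q)/Q = 59 + 12Q
AVC is increasing in Q, so minimum AVC is at Q -> 0+.
Min AVC = 59
The firm should shut down if P < 59.

59


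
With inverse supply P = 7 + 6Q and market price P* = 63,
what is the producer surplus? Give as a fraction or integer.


Minimum supply price (at Q=0): P_min = 7
Quantity supplied at P* = 63:
Q* = (63 - 7)/6 = 28/3
PS = (1/2) * Q* * (P* - P_min)
PS = (1/2) * 28/3 * (63 - 7)
PS = (1/2) * 28/3 * 56 = 784/3

784/3


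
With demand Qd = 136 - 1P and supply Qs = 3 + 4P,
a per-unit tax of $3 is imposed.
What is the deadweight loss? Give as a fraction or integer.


Pre-tax equilibrium quantity: Q* = 547/5
Post-tax equilibrium quantity: Q_tax = 107
Reduction in quantity: Q* - Q_tax = 12/5
DWL = (1/2) * tax * (Q* - Q_tax)
DWL = (1/2) * 3 * 12/5 = 18/5

18/5


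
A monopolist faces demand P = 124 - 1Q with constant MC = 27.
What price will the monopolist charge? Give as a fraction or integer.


MR = 124 - 2Q
Set MR = MC: 124 - 2Q = 27
Q* = 97/2
Substitute into demand:
P* = 124 - 1*97/2 = 151/2

151/2


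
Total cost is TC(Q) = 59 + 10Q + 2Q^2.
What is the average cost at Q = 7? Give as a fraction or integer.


TC(7) = 59 + 10*7 + 2*7^2
TC(7) = 59 + 70 + 98 = 227
AC = TC/Q = 227/7 = 227/7

227/7


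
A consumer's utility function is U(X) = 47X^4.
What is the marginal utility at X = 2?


MU = dU/dX = 47*4*X^(4-1)
MU = 188*X^3
At X = 2:
MU = 188 * 2^3
MU = 188 * 8 = 1504

1504


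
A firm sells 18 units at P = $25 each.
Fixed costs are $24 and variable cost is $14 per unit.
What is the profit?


Total Revenue = P * Q = 25 * 18 = $450
Total Cost = FC + VC*Q = 24 + 14*18 = $276
Profit = TR - TC = 450 - 276 = $174

$174


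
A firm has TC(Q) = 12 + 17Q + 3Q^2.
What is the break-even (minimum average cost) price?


AC(Q) = 12/Q + 17 + 3Q
To minimize: dAC/dQ = -12/Q^2 + 3 = 0
Q^2 = 12/3 = 4
Q* = 2
Min AC = 12/2 + 17 + 3*2
Min AC = 6 + 17 + 6 = 29

29


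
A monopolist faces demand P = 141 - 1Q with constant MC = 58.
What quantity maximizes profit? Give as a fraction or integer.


TR = P*Q = (141 - 1Q)Q = 141Q - 1Q^2
MR = dTR/dQ = 141 - 2Q
Set MR = MC:
141 - 2Q = 58
83 = 2Q
Q* = 83/2 = 83/2

83/2


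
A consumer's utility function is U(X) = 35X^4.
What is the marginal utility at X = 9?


MU = dU/dX = 35*4*X^(4-1)
MU = 140*X^3
At X = 9:
MU = 140 * 9^3
MU = 140 * 729 = 102060

102060


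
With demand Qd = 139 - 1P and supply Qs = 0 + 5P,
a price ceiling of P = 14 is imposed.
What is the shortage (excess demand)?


At P = 14:
Qd = 139 - 1*14 = 125
Qs = 0 + 5*14 = 70
Shortage = Qd - Qs = 125 - 70 = 55

55


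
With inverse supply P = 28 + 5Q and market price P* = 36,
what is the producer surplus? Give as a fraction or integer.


Minimum supply price (at Q=0): P_min = 28
Quantity supplied at P* = 36:
Q* = (36 - 28)/5 = 8/5
PS = (1/2) * Q* * (P* - P_min)
PS = (1/2) * 8/5 * (36 - 28)
PS = (1/2) * 8/5 * 8 = 32/5

32/5


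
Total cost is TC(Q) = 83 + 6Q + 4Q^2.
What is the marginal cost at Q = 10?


MC = dTC/dQ = 6 + 2*4*Q
At Q = 10:
MC = 6 + 8*10
MC = 6 + 80 = 86

86


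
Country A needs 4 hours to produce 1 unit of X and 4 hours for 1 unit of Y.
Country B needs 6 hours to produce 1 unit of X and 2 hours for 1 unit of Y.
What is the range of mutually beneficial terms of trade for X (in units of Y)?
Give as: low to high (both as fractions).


Opportunity cost of X for Country A = hours_X / hours_Y = 4/4 = 1 units of Y
Opportunity cost of X for Country B = hours_X / hours_Y = 6/2 = 3 units of Y
Terms of trade must be between the two opportunity costs.
Range: 1 to 3

1 to 3


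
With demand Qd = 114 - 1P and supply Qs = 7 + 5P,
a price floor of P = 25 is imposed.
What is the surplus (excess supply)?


At P = 25:
Qd = 114 - 1*25 = 89
Qs = 7 + 5*25 = 132
Surplus = Qs - Qd = 132 - 89 = 43

43


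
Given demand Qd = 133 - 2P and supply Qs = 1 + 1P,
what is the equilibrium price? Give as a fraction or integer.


At equilibrium, Qd = Qs.
133 - 2P = 1 + 1P
133 - 1 = 2P + 1P
132 = 3P
P* = 132/3 = 44

44


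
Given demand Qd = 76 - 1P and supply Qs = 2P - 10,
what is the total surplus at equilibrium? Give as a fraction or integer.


Find equilibrium: 76 - 1P = 2P - 10
76 + 10 = 3P
P* = 86/3 = 86/3
Q* = 2*86/3 - 10 = 142/3
Inverse demand: P = 76 - Q/1, so P_max = 76
Inverse supply: P = 5 + Q/2, so P_min = 5
CS = (1/2) * 142/3 * (76 - 86/3) = 10082/9
PS = (1/2) * 142/3 * (86/3 - 5) = 5041/9
TS = CS + PS = 10082/9 + 5041/9 = 5041/3

5041/3


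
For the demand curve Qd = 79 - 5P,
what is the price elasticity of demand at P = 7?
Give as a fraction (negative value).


dQ/dP = -5
At P = 7: Q = 79 - 5*7 = 44
E = (dQ/dP)(P/Q) = (-5)(7/44) = -35/44

-35/44


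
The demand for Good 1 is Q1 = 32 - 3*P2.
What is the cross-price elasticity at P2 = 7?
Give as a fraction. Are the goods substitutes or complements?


dQ1/dP2 = -3
At P2 = 7: Q1 = 32 - 3*7 = 11
Exy = (dQ1/dP2)(P2/Q1) = -3 * 7 / 11 = -21/11
Since Exy < 0, the goods are complements.

-21/11 (complements)


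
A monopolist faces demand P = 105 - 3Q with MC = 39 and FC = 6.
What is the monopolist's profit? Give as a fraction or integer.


MR = MC: 105 - 6Q = 39
Q* = 11
P* = 105 - 3*11 = 72
Profit = (P* - MC)*Q* - FC
= (72 - 39)*11 - 6
= 33*11 - 6
= 363 - 6 = 357

357


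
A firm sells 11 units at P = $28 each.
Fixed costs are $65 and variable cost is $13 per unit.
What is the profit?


Total Revenue = P * Q = 28 * 11 = $308
Total Cost = FC + VC*Q = 65 + 13*11 = $208
Profit = TR - TC = 308 - 208 = $100

$100


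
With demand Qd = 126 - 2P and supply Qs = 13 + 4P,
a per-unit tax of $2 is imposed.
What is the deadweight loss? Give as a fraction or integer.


Pre-tax equilibrium quantity: Q* = 265/3
Post-tax equilibrium quantity: Q_tax = 257/3
Reduction in quantity: Q* - Q_tax = 8/3
DWL = (1/2) * tax * (Q* - Q_tax)
DWL = (1/2) * 2 * 8/3 = 8/3

8/3


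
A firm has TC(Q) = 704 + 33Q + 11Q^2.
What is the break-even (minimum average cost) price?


AC(Q) = 704/Q + 33 + 11Q
To minimize: dAC/dQ = -704/Q^2 + 11 = 0
Q^2 = 704/11 = 64
Q* = 8
Min AC = 704/8 + 33 + 11*8
Min AC = 88 + 33 + 88 = 209

209


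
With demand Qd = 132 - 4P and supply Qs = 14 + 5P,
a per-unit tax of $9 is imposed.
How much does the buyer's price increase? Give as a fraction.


With a per-unit tax, the buyer's price increase depends on relative slopes.
Supply slope: d = 5, Demand slope: b = 4
Buyer's price increase = d * tax / (b + d)
= 5 * 9 / (4 + 5)
= 45 / 9 = 5

5


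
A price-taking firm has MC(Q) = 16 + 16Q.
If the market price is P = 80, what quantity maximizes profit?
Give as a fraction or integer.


In perfect competition, profit is maximized where P = MC.
80 = 16 + 16Q
64 = 16Q
Q* = 64/16 = 4

4


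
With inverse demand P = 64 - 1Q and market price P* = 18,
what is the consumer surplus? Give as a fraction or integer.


Maximum willingness to pay (at Q=0): P_max = 64
Quantity demanded at P* = 18:
Q* = (64 - 18)/1 = 46
CS = (1/2) * Q* * (P_max - P*)
CS = (1/2) * 46 * (64 - 18)
CS = (1/2) * 46 * 46 = 1058

1058


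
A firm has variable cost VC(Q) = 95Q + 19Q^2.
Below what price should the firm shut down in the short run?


AVC(Q) = VC(Q)/Q = 95 + 19Q
AVC is increasing in Q, so minimum AVC is at Q -> 0+.
Min AVC = 95
The firm should shut down if P < 95.

95


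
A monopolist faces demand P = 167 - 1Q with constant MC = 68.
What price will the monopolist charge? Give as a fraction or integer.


MR = 167 - 2Q
Set MR = MC: 167 - 2Q = 68
Q* = 99/2
Substitute into demand:
P* = 167 - 1*99/2 = 235/2

235/2


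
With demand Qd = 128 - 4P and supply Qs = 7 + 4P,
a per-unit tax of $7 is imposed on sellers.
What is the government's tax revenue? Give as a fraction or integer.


With tax on sellers, new supply: Qs' = 7 + 4(P - 7)
= 4P - 21
New equilibrium quantity:
Q_new = 107/2
Tax revenue = tax * Q_new = 7 * 107/2 = 749/2

749/2


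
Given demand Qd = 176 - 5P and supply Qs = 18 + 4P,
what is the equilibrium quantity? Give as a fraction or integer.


First find equilibrium price:
176 - 5P = 18 + 4P
P* = 158/9 = 158/9
Then substitute into demand:
Q* = 176 - 5 * 158/9 = 794/9

794/9


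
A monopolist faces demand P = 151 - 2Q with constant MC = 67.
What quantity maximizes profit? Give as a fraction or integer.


TR = P*Q = (151 - 2Q)Q = 151Q - 2Q^2
MR = dTR/dQ = 151 - 4Q
Set MR = MC:
151 - 4Q = 67
84 = 4Q
Q* = 84/4 = 21

21
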